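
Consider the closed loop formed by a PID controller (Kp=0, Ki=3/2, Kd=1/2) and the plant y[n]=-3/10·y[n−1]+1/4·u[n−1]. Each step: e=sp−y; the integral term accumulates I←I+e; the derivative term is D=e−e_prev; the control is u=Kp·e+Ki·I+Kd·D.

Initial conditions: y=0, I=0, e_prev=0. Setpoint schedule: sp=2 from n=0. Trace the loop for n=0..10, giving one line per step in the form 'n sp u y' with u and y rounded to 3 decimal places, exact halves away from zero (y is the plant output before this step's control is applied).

(exact arithmetic carried between steps; '≈' marks a value shown rounded to 6 d.p. or computed from one; I and e_prev carry over from the previous line; the table rounds u and y to 3 d.p., halves away from zero)
n=0: y=0, sp=2, e=sp−y=2; I=2, D=e−e_prev=2; u=0·2+3/2·2+1/2·2=4; next y=-3/10·0+1/4·4=1
n=1: y=1, sp=2, e=sp−y=1; I=3, D=e−e_prev=-1; u=0·1+3/2·3+1/2·(-1)=4; next y=-3/10·1+1/4·4=0.7
n=2: y=0.7, sp=2, e=sp−y=1.3; I=4.3, D=e−e_prev=0.3; u=0·1.3+3/2·4.3+1/2·0.3=6.6; next y=-3/10·0.7+1/4·6.6=1.44
n=3: y=1.44, sp=2, e=sp−y=0.56; I=4.86, D=e−e_prev=-0.74; u=0·0.56+3/2·4.86+1/2·(-0.74)=6.92; next y=-3/10·1.44+1/4·6.92=1.298
n=4: y=1.298, sp=2, e=sp−y=0.702; I=5.562, D=e−e_prev=0.142; u=0·0.702+3/2·5.562+1/2·0.142=8.414; next y=-3/10·1.298+1/4·8.414=1.7141
n=5: y=1.7141, sp=2, e=sp−y=0.2859; I=5.8479, D=e−e_prev=-0.4161; u=0·0.2859+3/2·5.8479+1/2·(-0.4161)=8.5638; next y=-3/10·1.7141+1/4·8.5638=1.62672
n=6: y=1.62672, sp=2, e=sp−y=0.37328; I=6.22118, D=e−e_prev=0.08738; u=0·0.37328+3/2·6.22118+1/2·0.08738=9.37546; next y=-3/10·1.62672+1/4·9.37546=1.855849
n=7: y=1.855849, sp=2, e=sp−y=0.144151; I=6.365331, D=e−e_prev=-0.229129; u=0·0.144151+3/2·6.365331+1/2·(-0.229129)=9.433432; next y=-3/10·1.855849+1/4·9.433432≈1.801603
n=8: y≈1.801603, sp=2, e=sp−y≈0.198397; I≈6.563728, D=e−e_prev≈0.054246; u=0·0.198397+3/2·6.563728+1/2·0.054246≈9.872714; next y=-3/10·1.801603+1/4·9.872714≈1.927698
n=9: y≈1.927698, sp=2, e=sp−y≈0.072302; I≈6.636030, D=e−e_prev≈-0.126094; u=0·0.072302+3/2·6.636030+1/2·(-0.126094)≈9.890998; next y=-3/10·1.927698+1/4·9.890998≈1.894440
n=10: y≈1.894440, sp=2, e=sp−y≈0.105560; I≈6.741590, D=e−e_prev≈0.033257; u=0·0.105560+3/2·6.741590+1/2·0.033257≈10.129014; next y=-3/10·1.894440+1/4·10.129014≈1.963921

0 2 4.000 0.000
1 2 4.000 1.000
2 2 6.600 0.700
3 2 6.920 1.440
4 2 8.414 1.298
5 2 8.564 1.714
6 2 9.375 1.627
7 2 9.433 1.856
8 2 9.873 1.802
9 2 9.891 1.928
10 2 10.129 1.894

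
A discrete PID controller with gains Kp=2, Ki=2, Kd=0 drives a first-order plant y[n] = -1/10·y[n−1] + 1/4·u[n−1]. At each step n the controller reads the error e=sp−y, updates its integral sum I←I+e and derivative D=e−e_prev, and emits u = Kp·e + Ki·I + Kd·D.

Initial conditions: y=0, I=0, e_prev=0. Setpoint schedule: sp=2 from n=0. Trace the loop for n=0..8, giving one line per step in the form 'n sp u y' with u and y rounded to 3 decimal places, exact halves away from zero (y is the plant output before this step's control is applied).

0 2 8.000 0.000
1 2 4.000 2.000
2 2 8.800 0.800
3 2 5.920 2.120
4 2 9.088 1.268
5 2 7.043 2.145
6 2 9.148 1.546
7 2 7.711 2.132
8 2 9.118 1.715

(exact arithmetic carried between steps; '≈' marks a value shown rounded to 6 d.p. or computed from one; I and e_prev carry over from the previous line; the table rounds u and y to 3 d.p., halves away from zero)
n=0: y=0, sp=2, e=sp−y=2; I=2, D=e−e_prev=2; u=2·2+2·2+0·2=8; next y=-1/10·0+1/4·8=2
n=1: y=2, sp=2, e=sp−y=0; I=2, D=e−e_prev=-2; u=2·0+2·2+0·(-2)=4; next y=-1/10·2+1/4·4=0.8
n=2: y=0.8, sp=2, e=sp−y=1.2; I=3.2, D=e−e_prev=1.2; u=2·1.2+2·3.2+0·1.2=8.8; next y=-1/10·0.8+1/4·8.8=2.12
n=3: y=2.12, sp=2, e=sp−y=-0.12; I=3.08, D=e−e_prev=-1.32; u=2·(-0.12)+2·3.08+0·(-1.32)=5.92; next y=-1/10·2.12+1/4·5.92=1.268
n=4: y=1.268, sp=2, e=sp−y=0.732; I=3.812, D=e−e_prev=0.852; u=2·0.732+2·3.812+0·0.852=9.088; next y=-1/10·1.268+1/4·9.088=2.1452
n=5: y=2.1452, sp=2, e=sp−y=-0.1452; I=3.6668, D=e−e_prev=-0.8772; u=2·(-0.1452)+2·3.6668+0·(-0.8772)=7.0432; next y=-1/10·2.1452+1/4·7.0432=1.54628
n=6: y=1.54628, sp=2, e=sp−y=0.45372; I=4.12052, D=e−e_prev=0.59892; u=2·0.45372+2·4.12052+0·0.59892=9.14848; next y=-1/10·1.54628+1/4·9.14848=2.132492
n=7: y=2.132492, sp=2, e=sp−y=-0.132492; I=3.988028, D=e−e_prev=-0.586212; u=2·(-0.132492)+2·3.988028+0·(-0.586212)=7.711072; next y=-1/10·2.132492+1/4·7.711072≈1.714519
n=8: y≈1.714519, sp=2, e=sp−y≈0.285481; I≈4.273509, D=e−e_prev≈0.417973; u=2·0.285481+2·4.273509+0·0.417973≈9.117981; next y=-1/10·1.714519+1/4·9.117981≈2.108043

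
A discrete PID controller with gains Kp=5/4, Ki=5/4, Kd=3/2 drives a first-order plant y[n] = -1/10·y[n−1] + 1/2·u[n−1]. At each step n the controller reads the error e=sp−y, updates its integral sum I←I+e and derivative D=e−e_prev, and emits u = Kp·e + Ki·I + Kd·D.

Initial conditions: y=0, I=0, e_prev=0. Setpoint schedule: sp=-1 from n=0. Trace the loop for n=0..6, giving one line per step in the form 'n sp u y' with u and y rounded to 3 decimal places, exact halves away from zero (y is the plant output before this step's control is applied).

(exact arithmetic carried between steps; '≈' marks a value shown rounded to 6 d.p. or computed from one; I and e_prev carry over from the previous line; the table rounds u and y to 3 d.p., halves away from zero)
n=0: y=0, sp=-1, e=sp−y=-1; I=-1, D=e−e_prev=-1; u=5/4·(-1)+5/4·(-1)+3/2·(-1)=-4; next y=-1/10·0+1/2·(-4)=-2
n=1: y=-2, sp=-1, e=sp−y=1; I=0, D=e−e_prev=2; u=5/4·1+5/4·0+3/2·2=4.25; next y=-1/10·(-2)+1/2·4.25=2.325
n=2: y=2.325, sp=-1, e=sp−y=-3.325; I=-3.325, D=e−e_prev=-4.325; u=5/4·(-3.325)+5/4·(-3.325)+3/2·(-4.325)=-14.8; next y=-1/10·2.325+1/2·(-14.8)=-7.6325
n=3: y=-7.6325, sp=-1, e=sp−y=6.6325; I=3.3075, D=e−e_prev=9.9575; u=5/4·6.6325+5/4·3.3075+3/2·9.9575=27.36125; next y=-1/10·(-7.6325)+1/2·27.36125=14.443875
n=4: y=14.443875, sp=-1, e=sp−y=-15.443875; I=-12.136375, D=e−e_prev=-22.076375; u=5/4·(-15.443875)+5/4·(-12.136375)+3/2·(-22.076375)=-67.589875; next y=-1/10·14.443875+1/2·(-67.589875)=-35.239325
n=5: y=-35.239325, sp=-1, e=sp−y=34.239325; I=22.10295, D=e−e_prev=49.6832; u=5/4·34.239325+5/4·22.10295+3/2·49.6832≈144.952644; next y=-1/10·(-35.239325)+1/2·144.952644≈76.000254
n=6: y≈76.000254, sp=-1, e=sp−y≈-77.000254; I≈-54.897304, D=e−e_prev≈-111.239579; u=5/4·(-77.000254)+5/4·(-54.897304)+3/2·(-111.239579)≈-331.731318; next y=-1/10·76.000254+1/2·(-331.731318)≈-173.465684

0 -1 -4.000 0.000
1 -1 4.250 -2.000
2 -1 -14.800 2.325
3 -1 27.361 -7.633
4 -1 -67.590 14.444
5 -1 144.953 -35.239
6 -1 -331.731 76.000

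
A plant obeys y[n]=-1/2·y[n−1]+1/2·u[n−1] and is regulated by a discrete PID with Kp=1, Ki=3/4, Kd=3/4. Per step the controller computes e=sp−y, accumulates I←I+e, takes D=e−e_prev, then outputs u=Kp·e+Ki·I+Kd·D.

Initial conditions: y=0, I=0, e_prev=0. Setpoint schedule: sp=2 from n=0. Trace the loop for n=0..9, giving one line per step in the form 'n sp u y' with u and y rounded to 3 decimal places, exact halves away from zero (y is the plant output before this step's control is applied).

0 2 5.000 0.000
1 2 -1.250 2.500
2 2 11.188 -1.875
3 2 -10.203 6.531
4 2 29.949 -8.367
5 2 -42.263 19.158
6 2 90.184 -30.710
7 2 -150.579 60.447
8 2 288.855 -105.513
9 2 -511.724 197.184

(exact arithmetic carried between steps; '≈' marks a value shown rounded to 6 d.p. or computed from one; I and e_prev carry over from the previous line; the table rounds u and y to 3 d.p., halves away from zero)
n=0: y=0, sp=2, e=sp−y=2; I=2, D=e−e_prev=2; u=1·2+3/4·2+3/4·2=5; next y=-1/2·0+1/2·5=2.5
n=1: y=2.5, sp=2, e=sp−y=-0.5; I=1.5, D=e−e_prev=-2.5; u=1·(-0.5)+3/4·1.5+3/4·(-2.5)=-1.25; next y=-1/2·2.5+1/2·(-1.25)=-1.875
n=2: y=-1.875, sp=2, e=sp−y=3.875; I=5.375, D=e−e_prev=4.375; u=1·3.875+3/4·5.375+3/4·4.375=11.1875; next y=-1/2·(-1.875)+1/2·11.1875=6.53125
n=3: y=6.53125, sp=2, e=sp−y=-4.53125; I=0.84375, D=e−e_prev=-8.40625; u=1·(-4.53125)+3/4·0.84375+3/4·(-8.40625)=-10.203125; next y=-1/2·6.53125+1/2·(-10.203125)≈-8.367188
n=4: y≈-8.367188, sp=2, e=sp−y≈10.367188; I≈11.210938, D=e−e_prev≈14.898438; u=1·10.367188+3/4·11.210938+3/4·14.898438≈29.949219; next y=-1/2·(-8.367188)+1/2·29.949219≈19.158203
n=5: y≈19.158203, sp=2, e=sp−y≈-17.158203; I≈-5.947266, D=e−e_prev≈-27.525391; u=1·(-17.158203)+3/4·(-5.947266)+3/4·(-27.525391)≈-42.262695; next y=-1/2·19.158203+1/2·(-42.262695)≈-30.710449
n=6: y≈-30.710449, sp=2, e=sp−y≈32.710449; I≈26.763184, D=e−e_prev≈49.868652; u=1·32.710449+3/4·26.763184+3/4·49.868652≈90.184326; next y=-1/2·(-30.710449)+1/2·90.184326≈60.447388
n=7: y≈60.447388, sp=2, e=sp−y≈-58.447388; I≈-31.684204, D=e−e_prev≈-91.157837; u=1·(-58.447388)+3/4·(-31.684204)+3/4·(-91.157837)≈-150.578918; next y=-1/2·60.447388+1/2·(-150.578918)≈-105.513153
n=8: y≈-105.513153, sp=2, e=sp−y≈107.513153; I≈75.828949, D=e−e_prev≈165.960541; u=1·107.513153+3/4·75.828949+3/4·165.960541≈288.855270; next y=-1/2·(-105.513153)+1/2·288.855270≈197.184212
n=9: y≈197.184212, sp=2, e=sp−y≈-195.184212; I≈-119.355263, D=e−e_prev≈-302.697365; u=1·(-195.184212)+3/4·(-119.355263)+3/4·(-302.697365)≈-511.723682; next y=-1/2·197.184212+1/2·(-511.723682)≈-354.453947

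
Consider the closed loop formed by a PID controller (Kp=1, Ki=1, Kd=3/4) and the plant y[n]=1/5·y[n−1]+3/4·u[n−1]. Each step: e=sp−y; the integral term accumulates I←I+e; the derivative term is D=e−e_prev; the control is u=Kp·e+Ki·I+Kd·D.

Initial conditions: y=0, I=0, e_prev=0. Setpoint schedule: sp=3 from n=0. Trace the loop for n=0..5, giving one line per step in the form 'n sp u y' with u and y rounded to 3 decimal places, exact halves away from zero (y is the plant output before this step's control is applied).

0 3 8.250 0.000
1 3 -8.016 6.188
2 3 23.582 -4.774
3 3 -36.006 16.732
4 3 77.465 -23.658
5 3 -137.989 53.367

(exact arithmetic carried between steps; '≈' marks a value shown rounded to 6 d.p. or computed from one; I and e_prev carry over from the previous line; the table rounds u and y to 3 d.p., halves away from zero)
n=0: y=0, sp=3, e=sp−y=3; I=3, D=e−e_prev=3; u=1·3+1·3+3/4·3=8.25; next y=1/5·0+3/4·8.25=6.1875
n=1: y=6.1875, sp=3, e=sp−y=-3.1875; I=-0.1875, D=e−e_prev=-6.1875; u=1·(-3.1875)+1·(-0.1875)+3/4·(-6.1875)=-8.015625; next y=1/5·6.1875+3/4·(-8.015625)≈-4.774219
n=2: y≈-4.774219, sp=3, e=sp−y≈7.774219; I≈7.586719, D=e−e_prev≈10.961719; u=1·7.774219+1·7.586719+3/4·10.961719≈23.582227; next y=1/5·(-4.774219)+3/4·23.582227≈16.731826
n=3: y≈16.731826, sp=3, e=sp−y≈-13.731826; I≈-6.145107, D=e−e_prev≈-21.506045; u=1·(-13.731826)+1·(-6.145107)+3/4·(-21.506045)≈-36.006467; next y=1/5·16.731826+3/4·(-36.006467)≈-23.658485
n=4: y≈-23.658485, sp=3, e=sp−y≈26.658485; I≈20.513378, D=e−e_prev≈40.390311; u=1·26.658485+1·20.513378+3/4·40.390311≈77.464597; next y=1/5·(-23.658485)+3/4·77.464597≈53.366750
n=5: y≈53.366750, sp=3, e=sp−y≈-50.366750; I≈-29.853373, D=e−e_prev≈-77.025236; u=1·(-50.366750)+1·(-29.853373)+3/4·(-77.025236)≈-137.989050; next y=1/5·53.366750+3/4·(-137.989050)≈-92.818437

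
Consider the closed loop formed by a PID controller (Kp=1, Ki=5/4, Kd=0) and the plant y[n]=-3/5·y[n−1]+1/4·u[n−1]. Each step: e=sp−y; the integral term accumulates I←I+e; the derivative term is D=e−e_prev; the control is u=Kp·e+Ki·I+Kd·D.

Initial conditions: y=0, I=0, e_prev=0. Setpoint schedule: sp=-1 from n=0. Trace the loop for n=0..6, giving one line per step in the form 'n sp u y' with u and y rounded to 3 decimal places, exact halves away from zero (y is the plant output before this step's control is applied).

0 -1 -2.250 0.000
1 -1 -2.234 -0.563
2 -1 -3.549 -0.221
3 -1 -3.322 -0.755
4 -1 -4.477 -0.378
5 -1 -4.097 -0.893
6 -1 -5.140 -0.489

(exact arithmetic carried between steps; '≈' marks a value shown rounded to 6 d.p. or computed from one; I and e_prev carry over from the previous line; the table rounds u and y to 3 d.p., halves away from zero)
n=0: y=0, sp=-1, e=sp−y=-1; I=-1, D=e−e_prev=-1; u=1·(-1)+5/4·(-1)+0·(-1)=-2.25; next y=-3/5·0+1/4·(-2.25)=-0.5625
n=1: y=-0.5625, sp=-1, e=sp−y=-0.4375; I=-1.4375, D=e−e_prev=0.5625; u=1·(-0.4375)+5/4·(-1.4375)+0·0.5625=-2.234375; next y=-3/5·(-0.5625)+1/4·(-2.234375)≈-0.221094
n=2: y≈-0.221094, sp=-1, e=sp−y≈-0.778906; I≈-2.216406, D=e−e_prev≈-0.341406; u=1·(-0.778906)+5/4·(-2.216406)+0·(-0.341406)≈-3.549414; next y=-3/5·(-0.221094)+1/4·(-3.549414)≈-0.754697
n=3: y≈-0.754697, sp=-1, e=sp−y≈-0.245303; I≈-2.461709, D=e−e_prev≈0.533604; u=1·(-0.245303)+5/4·(-2.461709)+0·0.533604≈-3.322439; next y=-3/5·(-0.754697)+1/4·(-3.322439)≈-0.377791
n=4: y≈-0.377791, sp=-1, e=sp−y≈-0.622209; I≈-3.083918, D=e−e_prev≈-0.376906; u=1·(-0.622209)+5/4·(-3.083918)+0·(-0.376906)≈-4.477106; next y=-3/5·(-0.377791)+1/4·(-4.477106)≈-0.892602
n=5: y≈-0.892602, sp=-1, e=sp−y≈-0.107398; I≈-3.191316, D=e−e_prev≈0.514810; u=1·(-0.107398)+5/4·(-3.191316)+0·0.514810≈-4.096543; next y=-3/5·(-0.892602)+1/4·(-4.096543)≈-0.488575
n=6: y≈-0.488575, sp=-1, e=sp−y≈-0.511425; I≈-3.702741, D=e−e_prev≈-0.404027; u=1·(-0.511425)+5/4·(-3.702741)+0·(-0.404027)≈-5.139851; next y=-3/5·(-0.488575)+1/4·(-5.139851)≈-0.991818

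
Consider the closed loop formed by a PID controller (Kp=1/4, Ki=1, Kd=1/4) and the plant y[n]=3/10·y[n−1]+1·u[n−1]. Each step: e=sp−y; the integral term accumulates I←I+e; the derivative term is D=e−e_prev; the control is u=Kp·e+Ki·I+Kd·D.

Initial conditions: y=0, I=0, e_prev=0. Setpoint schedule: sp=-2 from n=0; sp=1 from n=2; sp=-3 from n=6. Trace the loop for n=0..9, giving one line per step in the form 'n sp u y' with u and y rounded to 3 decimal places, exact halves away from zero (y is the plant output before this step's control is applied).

0 -2 -3.000 0.000
1 -2 0.000 -3.000
2 1 1.600 -0.900
3 1 -0.070 1.330
4 1 1.659 0.329
5 1 -0.063 1.758
6 -3 -4.523 0.464
7 -3 -0.039 -4.384
8 -3 -4.412 -1.354
9 -3 -0.104 -4.818

(exact arithmetic carried between steps; '≈' marks a value shown rounded to 6 d.p. or computed from one; I and e_prev carry over from the previous line; the table rounds u and y to 3 d.p., halves away from zero)
n=0: y=0, sp=-2, e=sp−y=-2; I=-2, D=e−e_prev=-2; u=1/4·(-2)+1·(-2)+1/4·(-2)=-3; next y=3/10·0+1·(-3)=-3
n=1: y=-3, sp=-2, e=sp−y=1; I=-1, D=e−e_prev=3; u=1/4·1+1·(-1)+1/4·3=0; next y=3/10·(-3)+1·0=-0.9
n=2: y=-0.9, sp=1, e=sp−y=1.9; I=0.9, D=e−e_prev=0.9; u=1/4·1.9+1·0.9+1/4·0.9=1.6; next y=3/10·(-0.9)+1·1.6=1.33
n=3: y=1.33, sp=1, e=sp−y=-0.33; I=0.57, D=e−e_prev=-2.23; u=1/4·(-0.33)+1·0.57+1/4·(-2.23)=-0.07; next y=3/10·1.33+1·(-0.07)=0.329
n=4: y=0.329, sp=1, e=sp−y=0.671; I=1.241, D=e−e_prev=1.001; u=1/4·0.671+1·1.241+1/4·1.001=1.659; next y=3/10·0.329+1·1.659=1.7577
n=5: y=1.7577, sp=1, e=sp−y=-0.7577; I=0.4833, D=e−e_prev=-1.4287; u=1/4·(-0.7577)+1·0.4833+1/4·(-1.4287)=-0.0633; next y=3/10·1.7577+1·(-0.0633)=0.46401
n=6: y=0.46401, sp=-3, e=sp−y=-3.46401; I=-2.98071, D=e−e_prev=-2.70631; u=1/4·(-3.46401)+1·(-2.98071)+1/4·(-2.70631)=-4.52329; next y=3/10·0.46401+1·(-4.52329)=-4.384087
n=7: y=-4.384087, sp=-3, e=sp−y=1.384087; I=-1.596623, D=e−e_prev=4.848097; u=1/4·1.384087+1·(-1.596623)+1/4·4.848097=-0.038577; next y=3/10·(-4.384087)+1·(-0.038577)≈-1.353803
n=8: y≈-1.353803, sp=-3, e=sp−y≈-1.646197; I≈-3.242820, D=e−e_prev≈-3.030284; u=1/4·(-1.646197)+1·(-3.242820)+1/4·(-3.030284)≈-4.411940; next y=3/10·(-1.353803)+1·(-4.411940)≈-4.818081
n=9: y≈-4.818081, sp=-3, e=sp−y≈1.818081; I≈-1.424739, D=e−e_prev≈3.464278; u=1/4·1.818081+1·(-1.424739)+1/4·3.464278≈-0.104149; next y=3/10·(-4.818081)+1·(-0.104149)≈-1.549573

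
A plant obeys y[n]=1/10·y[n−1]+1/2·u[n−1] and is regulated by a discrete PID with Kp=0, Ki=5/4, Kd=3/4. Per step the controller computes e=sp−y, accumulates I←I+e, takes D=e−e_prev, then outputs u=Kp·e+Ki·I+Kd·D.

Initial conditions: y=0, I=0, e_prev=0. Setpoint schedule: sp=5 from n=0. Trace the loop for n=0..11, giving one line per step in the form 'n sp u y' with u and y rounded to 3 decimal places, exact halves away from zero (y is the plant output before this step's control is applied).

0 5 10.000 0.000
1 5 2.500 5.000
2 5 12.750 1.750
3 5 4.775 6.550
4 5 13.453 3.043
5 5 5.293 7.031
6 5 13.108 3.349
7 5 5.331 6.889
8 5 12.693 3.355
9 5 5.444 6.682
10 5 12.421 3.390
11 5 5.646 6.549

(exact arithmetic carried between steps; '≈' marks a value shown rounded to 6 d.p. or computed from one; I and e_prev carry over from the previous line; the table rounds u and y to 3 d.p., halves away from zero)
n=0: y=0, sp=5, e=sp−y=5; I=5, D=e−e_prev=5; u=0·5+5/4·5+3/4·5=10; next y=1/10·0+1/2·10=5
n=1: y=5, sp=5, e=sp−y=0; I=5, D=e−e_prev=-5; u=0·0+5/4·5+3/4·(-5)=2.5; next y=1/10·5+1/2·2.5=1.75
n=2: y=1.75, sp=5, e=sp−y=3.25; I=8.25, D=e−e_prev=3.25; u=0·3.25+5/4·8.25+3/4·3.25=12.75; next y=1/10·1.75+1/2·12.75=6.55
n=3: y=6.55, sp=5, e=sp−y=-1.55; I=6.7, D=e−e_prev=-4.8; u=0·(-1.55)+5/4·6.7+3/4·(-4.8)=4.775; next y=1/10·6.55+1/2·4.775=3.0425
n=4: y=3.0425, sp=5, e=sp−y=1.9575; I=8.6575, D=e−e_prev=3.5075; u=0·1.9575+5/4·8.6575+3/4·3.5075=13.4525; next y=1/10·3.0425+1/2·13.4525=7.0305
n=5: y=7.0305, sp=5, e=sp−y=-2.0305; I=6.627, D=e−e_prev=-3.988; u=0·(-2.0305)+5/4·6.627+3/4·(-3.988)=5.29275; next y=1/10·7.0305+1/2·5.29275=3.349425
n=6: y=3.349425, sp=5, e=sp−y=1.650575; I=8.277575, D=e−e_prev=3.681075; u=0·1.650575+5/4·8.277575+3/4·3.681075=13.107775; next y=1/10·3.349425+1/2·13.107775=6.88883
n=7: y=6.88883, sp=5, e=sp−y=-1.88883; I=6.388745, D=e−e_prev=-3.539405; u=0·(-1.88883)+5/4·6.388745+3/4·(-3.539405)≈5.331378; next y=1/10·6.88883+1/2·5.331378≈3.354572
n=8: y≈3.354572, sp=5, e=sp−y≈1.645428; I≈8.034173, D=e−e_prev≈3.534258; u=0·1.645428+5/4·8.034173+3/4·3.534258≈12.693410; next y=1/10·3.354572+1/2·12.693410≈6.682162
n=9: y≈6.682162, sp=5, e=sp−y≈-1.682162; I≈6.352011, D=e−e_prev≈-3.327591; u=0·(-1.682162)+5/4·6.352011+3/4·(-3.327591)≈5.444321; next y=1/10·6.682162+1/2·5.444321≈3.390377
n=10: y≈3.390377, sp=5, e=sp−y≈1.609623; I≈7.961634, D=e−e_prev≈3.291786; u=0·1.609623+5/4·7.961634+3/4·3.291786≈12.420882; next y=1/10·3.390377+1/2·12.420882≈6.549479
n=11: y≈6.549479, sp=5, e=sp−y≈-1.549479; I≈6.412156, D=e−e_prev≈-3.159102; u=0·(-1.549479)+5/4·6.412156+3/4·(-3.159102)≈5.645868; next y=1/10·6.549479+1/2·5.645868≈3.477882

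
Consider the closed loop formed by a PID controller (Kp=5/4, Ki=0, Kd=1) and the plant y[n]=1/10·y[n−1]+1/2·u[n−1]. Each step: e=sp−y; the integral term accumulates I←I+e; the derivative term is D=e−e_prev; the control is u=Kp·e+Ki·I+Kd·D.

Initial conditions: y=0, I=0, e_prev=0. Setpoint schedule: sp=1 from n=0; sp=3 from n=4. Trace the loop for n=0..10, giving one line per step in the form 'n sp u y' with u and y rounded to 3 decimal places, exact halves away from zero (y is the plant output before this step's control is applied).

(exact arithmetic carried between steps; '≈' marks a value shown rounded to 6 d.p. or computed from one; I and e_prev carry over from the previous line; the table rounds u and y to 3 d.p., halves away from zero)
n=0: y=0, sp=1, e=sp−y=1; I=1, D=e−e_prev=1; u=5/4·1+0·1+1·1=2.25; next y=1/10·0+1/2·2.25=1.125
n=1: y=1.125, sp=1, e=sp−y=-0.125; I=0.875, D=e−e_prev=-1.125; u=5/4·(-0.125)+0·0.875+1·(-1.125)=-1.28125; next y=1/10·1.125+1/2·(-1.28125)=-0.528125
n=2: y=-0.528125, sp=1, e=sp−y=1.528125; I=2.403125, D=e−e_prev=1.653125; u=5/4·1.528125+0·2.403125+1·1.653125≈3.563281; next y=1/10·(-0.528125)+1/2·3.563281≈1.728828
n=3: y≈1.728828, sp=1, e=sp−y≈-0.728828; I≈1.674297, D=e−e_prev≈-2.256953; u=5/4·(-0.728828)+0·1.674297+1·(-2.256953)≈-3.167988; next y=1/10·1.728828+1/2·(-3.167988)≈-1.411111
n=4: y≈-1.411111, sp=3, e=sp−y≈4.411111; I≈6.085408, D=e−e_prev≈5.139939; u=5/4·4.411111+0·6.085408+1·5.139939≈10.653829; next y=1/10·(-1.411111)+1/2·10.653829≈5.185803
n=5: y≈5.185803, sp=3, e=sp−y≈-2.185803; I≈3.899605, D=e−e_prev≈-6.596915; u=5/4·(-2.185803)+0·3.899605+1·(-6.596915)≈-9.329168; next y=1/10·5.185803+1/2·(-9.329168)≈-4.146004
n=6: y≈-4.146004, sp=3, e=sp−y≈7.146004; I≈11.045609, D=e−e_prev≈9.331807; u=5/4·7.146004+0·11.045609+1·9.331807≈18.264312; next y=1/10·(-4.146004)+1/2·18.264312≈8.717556
n=7: y≈8.717556, sp=3, e=sp−y≈-5.717556; I≈5.328053, D=e−e_prev≈-12.863560; u=5/4·(-5.717556)+0·5.328053+1·(-12.863560)≈-20.010504; next y=1/10·8.717556+1/2·(-20.010504)≈-9.133496
n=8: y≈-9.133496, sp=3, e=sp−y≈12.133496; I≈17.461550, D=e−e_prev≈17.851052; u=5/4·12.133496+0·17.461550+1·17.851052≈33.017923; next y=1/10·(-9.133496)+1/2·33.017923≈15.595612
n=9: y≈15.595612, sp=3, e=sp−y≈-12.595612; I≈4.865938, D=e−e_prev≈-24.729108; u=5/4·(-12.595612)+0·4.865938+1·(-24.729108)≈-40.473623; next y=1/10·15.595612+1/2·(-40.473623)≈-18.677250
n=10: y≈-18.677250, sp=3, e=sp−y≈21.677250; I≈26.543188, D=e−e_prev≈34.272862; u=5/4·21.677250+0·26.543188+1·34.272862≈61.369425; next y=1/10·(-18.677250)+1/2·61.369425≈28.816987

0 1 2.250 0.000
1 1 -1.281 1.125
2 1 3.563 -0.528
3 1 -3.168 1.729
4 3 10.654 -1.411
5 3 -9.329 5.186
6 3 18.264 -4.146
7 3 -20.011 8.718
8 3 33.018 -9.133
9 3 -40.474 15.596
10 3 61.369 -18.677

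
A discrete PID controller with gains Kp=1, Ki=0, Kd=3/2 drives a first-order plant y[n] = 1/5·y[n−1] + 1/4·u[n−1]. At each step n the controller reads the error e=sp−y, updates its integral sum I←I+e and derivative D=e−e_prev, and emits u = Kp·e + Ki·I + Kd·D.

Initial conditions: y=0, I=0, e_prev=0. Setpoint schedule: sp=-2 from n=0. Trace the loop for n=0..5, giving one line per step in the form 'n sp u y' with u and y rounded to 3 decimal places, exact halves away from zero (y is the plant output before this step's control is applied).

0 -2 -5.000 0.000
1 -2 1.125 -1.250
2 -2 -3.953 0.031
3 -2 0.502 -0.982
4 -2 -3.296 -0.071
5 -2 -0.011 -0.838

(exact arithmetic carried between steps; '≈' marks a value shown rounded to 6 d.p. or computed from one; I and e_prev carry over from the previous line; the table rounds u and y to 3 d.p., halves away from zero)
n=0: y=0, sp=-2, e=sp−y=-2; I=-2, D=e−e_prev=-2; u=1·(-2)+0·(-2)+3/2·(-2)=-5; next y=1/5·0+1/4·(-5)=-1.25
n=1: y=-1.25, sp=-2, e=sp−y=-0.75; I=-2.75, D=e−e_prev=1.25; u=1·(-0.75)+0·(-2.75)+3/2·1.25=1.125; next y=1/5·(-1.25)+1/4·1.125=0.03125
n=2: y=0.03125, sp=-2, e=sp−y=-2.03125; I=-4.78125, D=e−e_prev=-1.28125; u=1·(-2.03125)+0·(-4.78125)+3/2·(-1.28125)=-3.953125; next y=1/5·0.03125+1/4·(-3.953125)≈-0.982031
n=3: y≈-0.982031, sp=-2, e=sp−y≈-1.017969; I≈-5.799219, D=e−e_prev≈1.013281; u=1·(-1.017969)+0·(-5.799219)+3/2·1.013281≈0.501953; next y=1/5·(-0.982031)+1/4·0.501953≈-0.070918
n=4: y≈-0.070918, sp=-2, e=sp−y≈-1.929082; I≈-7.728301, D=e−e_prev≈-0.911113; u=1·(-1.929082)+0·(-7.728301)+3/2·(-0.911113)≈-3.295752; next y=1/5·(-0.070918)+1/4·(-3.295752)≈-0.838122
n=5: y≈-0.838122, sp=-2, e=sp−y≈-1.161878; I≈-8.890179, D=e−e_prev≈0.767204; u=1·(-1.161878)+0·(-8.890179)+3/2·0.767204≈-0.011073; next y=1/5·(-0.838122)+1/4·(-0.011073)≈-0.170393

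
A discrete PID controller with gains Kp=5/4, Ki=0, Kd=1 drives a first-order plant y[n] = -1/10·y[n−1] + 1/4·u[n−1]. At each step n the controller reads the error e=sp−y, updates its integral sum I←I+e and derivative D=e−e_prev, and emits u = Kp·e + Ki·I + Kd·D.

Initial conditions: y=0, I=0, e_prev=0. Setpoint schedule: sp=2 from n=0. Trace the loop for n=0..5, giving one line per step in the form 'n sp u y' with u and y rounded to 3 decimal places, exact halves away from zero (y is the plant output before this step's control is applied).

0 2 4.500 0.000
1 2 -0.031 1.125
2 2 3.896 -0.120
3 2 0.161 0.986
4 2 3.617 -0.058
5 2 0.394 0.910

(exact arithmetic carried between steps; '≈' marks a value shown rounded to 6 d.p. or computed from one; I and e_prev carry over from the previous line; the table rounds u and y to 3 d.p., halves away from zero)
n=0: y=0, sp=2, e=sp−y=2; I=2, D=e−e_prev=2; u=5/4·2+0·2+1·2=4.5; next y=-1/10·0+1/4·4.5=1.125
n=1: y=1.125, sp=2, e=sp−y=0.875; I=2.875, D=e−e_prev=-1.125; u=5/4·0.875+0·2.875+1·(-1.125)=-0.03125; next y=-1/10·1.125+1/4·(-0.03125)≈-0.120313
n=2: y≈-0.120313, sp=2, e=sp−y≈2.120313; I≈4.995313, D=e−e_prev≈1.245313; u=5/4·2.120313+0·4.995313+1·1.245313≈3.895703; next y=-1/10·(-0.120313)+1/4·3.895703≈0.985957
n=3: y≈0.985957, sp=2, e=sp−y≈1.014043; I≈6.009355, D=e−e_prev≈-1.106270; u=5/4·1.014043+0·6.009355+1·(-1.106270)≈0.161284; next y=-1/10·0.985957+1/4·0.161284≈-0.058275
n=4: y≈-0.058275, sp=2, e=sp−y≈2.058275; I≈8.067630, D=e−e_prev≈1.044232; u=5/4·2.058275+0·8.067630+1·1.044232≈3.617075; next y=-1/10·(-0.058275)+1/4·3.617075≈0.910096
n=5: y≈0.910096, sp=2, e=sp−y≈1.089904; I≈9.157534, D=e−e_prev≈-0.968371; u=5/4·1.089904+0·9.157534+1·(-0.968371)≈0.394009; next y=-1/10·0.910096+1/4·0.394009≈0.007493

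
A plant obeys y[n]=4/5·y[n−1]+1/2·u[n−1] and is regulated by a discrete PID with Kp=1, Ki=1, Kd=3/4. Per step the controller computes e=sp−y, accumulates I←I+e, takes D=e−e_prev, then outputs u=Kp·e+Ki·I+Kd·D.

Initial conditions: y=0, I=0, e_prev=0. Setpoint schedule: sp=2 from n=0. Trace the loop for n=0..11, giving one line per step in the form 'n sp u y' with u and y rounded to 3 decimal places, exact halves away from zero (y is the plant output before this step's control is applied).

0 2 5.500 0.000
1 2 -1.563 2.750
2 2 3.411 1.419
3 2 -0.916 2.840
4 2 2.132 1.814
5 2 -0.385 2.517
6 2 1.539 1.821
7 2 0.081 2.226
8 2 1.272 1.822
9 2 0.400 2.093
10 2 1.112 1.874
11 2 0.576 2.055

(exact arithmetic carried between steps; '≈' marks a value shown rounded to 6 d.p. or computed from one; I and e_prev carry over from the previous line; the table rounds u and y to 3 d.p., halves away from zero)
n=0: y=0, sp=2, e=sp−y=2; I=2, D=e−e_prev=2; u=1·2+1·2+3/4·2=5.5; next y=4/5·0+1/2·5.5=2.75
n=1: y=2.75, sp=2, e=sp−y=-0.75; I=1.25, D=e−e_prev=-2.75; u=1·(-0.75)+1·1.25+3/4·(-2.75)=-1.5625; next y=4/5·2.75+1/2·(-1.5625)=1.41875
n=2: y=1.41875, sp=2, e=sp−y=0.58125; I=1.83125, D=e−e_prev=1.33125; u=1·0.58125+1·1.83125+3/4·1.33125≈3.410938; next y=4/5·1.41875+1/2·3.410938≈2.840469
n=3: y≈2.840469, sp=2, e=sp−y≈-0.840469; I≈0.990781, D=e−e_prev≈-1.421719; u=1·(-0.840469)+1·0.990781+3/4·(-1.421719)≈-0.915977; next y=4/5·2.840469+1/2·(-0.915977)≈1.814387
n=4: y≈1.814387, sp=2, e=sp−y≈0.185613; I≈1.176395, D=e−e_prev≈1.026082; u=1·0.185613+1·1.176395+3/4·1.026082≈2.131569; next y=4/5·1.814387+1/2·2.131569≈2.517294
n=5: y≈2.517294, sp=2, e=sp−y≈-0.517294; I≈0.659100, D=e−e_prev≈-0.702907; u=1·(-0.517294)+1·0.659100+3/4·(-0.702907)≈-0.385374; next y=4/5·2.517294+1/2·(-0.385374)≈1.821148
n=6: y≈1.821148, sp=2, e=sp−y≈0.178852; I≈0.837952, D=e−e_prev≈0.696146; u=1·0.178852+1·0.837952+3/4·0.696146≈1.538913; next y=4/5·1.821148+1/2·1.538913≈2.226375
n=7: y≈2.226375, sp=2, e=sp−y≈-0.226375; I≈0.611577, D=e−e_prev≈-0.405227; u=1·(-0.226375)+1·0.611577+3/4·(-0.405227)≈0.081281; next y=4/5·2.226375+1/2·0.081281≈1.821741
n=8: y≈1.821741, sp=2, e=sp−y≈0.178259; I≈0.789836, D=e−e_prev≈0.404634; u=1·0.178259+1·0.789836+3/4·0.404634≈1.271571; next y=4/5·1.821741+1/2·1.271571≈2.093178
n=9: y≈2.093178, sp=2, e=sp−y≈-0.093178; I≈0.696658, D=e−e_prev≈-0.271437; u=1·(-0.093178)+1·0.696658+3/4·(-0.271437)≈0.399902; next y=4/5·2.093178+1/2·0.399902≈1.874493
n=10: y≈1.874493, sp=2, e=sp−y≈0.125507; I≈0.822164, D=e−e_prev≈0.218685; u=1·0.125507+1·0.822164+3/4·0.218685≈1.111685; next y=4/5·1.874493+1/2·1.111685≈2.055437
n=11: y≈2.055437, sp=2, e=sp−y≈-0.055437; I≈0.766727, D=e−e_prev≈-0.180944; u=1·(-0.055437)+1·0.766727+3/4·(-0.180944)≈0.575583; next y=4/5·2.055437+1/2·0.575583≈1.932141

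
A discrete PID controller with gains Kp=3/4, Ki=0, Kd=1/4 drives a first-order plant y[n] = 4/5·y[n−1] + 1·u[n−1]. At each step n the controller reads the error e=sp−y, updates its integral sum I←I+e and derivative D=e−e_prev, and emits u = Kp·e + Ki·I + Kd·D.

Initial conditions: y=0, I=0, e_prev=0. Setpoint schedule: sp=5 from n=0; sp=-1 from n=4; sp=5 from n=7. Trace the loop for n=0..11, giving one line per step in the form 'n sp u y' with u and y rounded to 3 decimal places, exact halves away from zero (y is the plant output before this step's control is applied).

(exact arithmetic carried between steps; '≈' marks a value shown rounded to 6 d.p. or computed from one; I and e_prev carry over from the previous line; the table rounds u and y to 3 d.p., halves away from zero)
n=0: y=0, sp=5, e=sp−y=5; I=5, D=e−e_prev=5; u=3/4·5+0·5+1/4·5=5; next y=4/5·0+1·5=5
n=1: y=5, sp=5, e=sp−y=0; I=5, D=e−e_prev=-5; u=3/4·0+0·5+1/4·(-5)=-1.25; next y=4/5·5+1·(-1.25)=2.75
n=2: y=2.75, sp=5, e=sp−y=2.25; I=7.25, D=e−e_prev=2.25; u=3/4·2.25+0·7.25+1/4·2.25=2.25; next y=4/5·2.75+1·2.25=4.45
n=3: y=4.45, sp=5, e=sp−y=0.55; I=7.8, D=e−e_prev=-1.7; u=3/4·0.55+0·7.8+1/4·(-1.7)=-0.0125; next y=4/5·4.45+1·(-0.0125)=3.5475
n=4: y=3.5475, sp=-1, e=sp−y=-4.5475; I=3.2525, D=e−e_prev=-5.0975; u=3/4·(-4.5475)+0·3.2525+1/4·(-5.0975)=-4.685; next y=4/5·3.5475+1·(-4.685)=-1.847
n=5: y=-1.847, sp=-1, e=sp−y=0.847; I=4.0995, D=e−e_prev=5.3945; u=3/4·0.847+0·4.0995+1/4·5.3945=1.983875; next y=4/5·(-1.847)+1·1.983875=0.506275
n=6: y=0.506275, sp=-1, e=sp−y=-1.506275; I=2.593225, D=e−e_prev=-2.353275; u=3/4·(-1.506275)+0·2.593225+1/4·(-2.353275)=-1.718025; next y=4/5·0.506275+1·(-1.718025)=-1.313005
n=7: y=-1.313005, sp=5, e=sp−y=6.313005; I=8.90623, D=e−e_prev=7.81928; u=3/4·6.313005+0·8.90623+1/4·7.81928≈6.689574; next y=4/5·(-1.313005)+1·6.689574≈5.639170
n=8: y≈5.639170, sp=5, e=sp−y≈-0.639170; I≈8.267060, D=e−e_prev≈-6.952175; u=3/4·(-0.639170)+0·8.267060+1/4·(-6.952175)≈-2.217421; next y=4/5·5.639170+1·(-2.217421)≈2.293915
n=9: y≈2.293915, sp=5, e=sp−y≈2.706085; I≈10.973145, D=e−e_prev≈3.345255; u=3/4·2.706085+0·10.973145+1/4·3.345255≈2.865878; next y=4/5·2.293915+1·2.865878≈4.701009
n=10: y≈4.701009, sp=5, e=sp−y≈0.298991; I≈11.272136, D=e−e_prev≈-2.407095; u=3/4·0.298991+0·11.272136+1/4·(-2.407095)≈-0.377531; next y=4/5·4.701009+1·(-0.377531)≈3.383277
n=11: y≈3.383277, sp=5, e=sp−y≈1.616723; I≈12.888859, D=e−e_prev≈1.317733; u=3/4·1.616723+0·12.888859+1/4·1.317733≈1.541976; next y=4/5·3.383277+1·1.541976≈4.248597

0 5 5.000 0.000
1 5 -1.250 5.000
2 5 2.250 2.750
3 5 -0.013 4.450
4 -1 -4.685 3.548
5 -1 1.984 -1.847
6 -1 -1.718 0.506
7 5 6.690 -1.313
8 5 -2.217 5.639
9 5 2.866 2.294
10 5 -0.378 4.701
11 5 1.542 3.383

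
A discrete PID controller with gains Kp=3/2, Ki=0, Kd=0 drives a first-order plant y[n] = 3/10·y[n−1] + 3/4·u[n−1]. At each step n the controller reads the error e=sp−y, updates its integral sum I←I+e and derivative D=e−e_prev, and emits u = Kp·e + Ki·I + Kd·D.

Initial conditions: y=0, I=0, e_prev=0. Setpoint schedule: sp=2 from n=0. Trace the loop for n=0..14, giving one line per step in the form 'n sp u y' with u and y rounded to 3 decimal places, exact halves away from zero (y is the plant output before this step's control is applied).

0 2 3.000 0.000
1 2 -0.375 2.250
2 2 2.409 0.394
3 2 0.112 1.925
4 2 2.007 0.662
5 2 0.444 1.704
6 2 1.734 0.844
7 2 0.670 1.554
8 2 1.548 0.968
9 2 0.823 1.451
10 2 1.421 1.053
11 2 0.928 1.381
12 2 1.335 1.110
13 2 0.999 1.334
14 2 1.276 1.149

(exact arithmetic carried between steps; '≈' marks a value shown rounded to 6 d.p. or computed from one; I and e_prev carry over from the previous line; the table rounds u and y to 3 d.p., halves away from zero)
n=0: y=0, sp=2, e=sp−y=2; I=2, D=e−e_prev=2; u=3/2·2+0·2+0·2=3; next y=3/10·0+3/4·3=2.25
n=1: y=2.25, sp=2, e=sp−y=-0.25; I=1.75, D=e−e_prev=-2.25; u=3/2·(-0.25)+0·1.75+0·(-2.25)=-0.375; next y=3/10·2.25+3/4·(-0.375)=0.39375
n=2: y=0.39375, sp=2, e=sp−y=1.60625; I=3.35625, D=e−e_prev=1.85625; u=3/2·1.60625+0·3.35625+0·1.85625=2.409375; next y=3/10·0.39375+3/4·2.409375≈1.925156
n=3: y≈1.925156, sp=2, e=sp−y≈0.074844; I≈3.431094, D=e−e_prev≈-1.531406; u=3/2·0.074844+0·3.431094+0·(-1.531406)≈0.112266; next y=3/10·1.925156+3/4·0.112266≈0.661746
n=4: y≈0.661746, sp=2, e=sp−y≈1.338254; I≈4.769348, D=e−e_prev≈1.263410; u=3/2·1.338254+0·4.769348+0·1.263410≈2.007381; next y=3/10·0.661746+3/4·2.007381≈1.704059
n=5: y≈1.704059, sp=2, e=sp−y≈0.295941; I≈5.065288, D=e−e_prev≈-1.042313; u=3/2·0.295941+0·5.065288+0·(-1.042313)≈0.443911; next y=3/10·1.704059+3/4·0.443911≈0.844151
n=6: y≈0.844151, sp=2, e=sp−y≈1.155849; I≈6.221137, D=e−e_prev≈0.859909; u=3/2·1.155849+0·6.221137+0·0.859909≈1.733774; next y=3/10·0.844151+3/4·1.733774≈1.553575
n=7: y≈1.553575, sp=2, e=sp−y≈0.446425; I≈6.667562, D=e−e_prev≈-0.709425; u=3/2·0.446425+0·6.667562+0·(-0.709425)≈0.669637; next y=3/10·1.553575+3/4·0.669637≈0.968300
n=8: y≈0.968300, sp=2, e=sp−y≈1.031700; I≈7.699262, D=e−e_prev≈0.585275; u=3/2·1.031700+0·7.699262+0·0.585275≈1.547550; next y=3/10·0.968300+3/4·1.547550≈1.451152
n=9: y≈1.451152, sp=2, e=sp−y≈0.548848; I≈8.248109, D=e−e_prev≈-0.482852; u=3/2·0.548848+0·8.248109+0·(-0.482852)≈0.823272; next y=3/10·1.451152+3/4·0.823272≈1.052799
n=10: y≈1.052799, sp=2, e=sp−y≈0.947201; I≈9.195310, D=e−e_prev≈0.398353; u=3/2·0.947201+0·9.195310+0·0.398353≈1.420801; next y=3/10·1.052799+3/4·1.420801≈1.381441
n=11: y≈1.381441, sp=2, e=sp−y≈0.618559; I≈9.813869, D=e−e_prev≈-0.328641; u=3/2·0.618559+0·9.813869+0·(-0.328641)≈0.927839; next y=3/10·1.381441+3/4·0.927839≈1.110312
n=12: y≈1.110312, sp=2, e=sp−y≈0.889688; I≈10.703558, D=e−e_prev≈0.271129; u=3/2·0.889688+0·10.703558+0·0.271129≈1.334533; next y=3/10·1.110312+3/4·1.334533≈1.333993
n=13: y≈1.333993, sp=2, e=sp−y≈0.666007; I≈11.369565, D=e−e_prev≈-0.223681; u=3/2·0.666007+0·11.369565+0·(-0.223681)≈0.999011; next y=3/10·1.333993+3/4·0.999011≈1.149456
n=14: y≈1.149456, sp=2, e=sp−y≈0.850544; I≈12.220109, D=e−e_prev≈0.184537; u=3/2·0.850544+0·12.220109+0·0.184537≈1.275816; next y=3/10·1.149456+3/4·1.275816≈1.301699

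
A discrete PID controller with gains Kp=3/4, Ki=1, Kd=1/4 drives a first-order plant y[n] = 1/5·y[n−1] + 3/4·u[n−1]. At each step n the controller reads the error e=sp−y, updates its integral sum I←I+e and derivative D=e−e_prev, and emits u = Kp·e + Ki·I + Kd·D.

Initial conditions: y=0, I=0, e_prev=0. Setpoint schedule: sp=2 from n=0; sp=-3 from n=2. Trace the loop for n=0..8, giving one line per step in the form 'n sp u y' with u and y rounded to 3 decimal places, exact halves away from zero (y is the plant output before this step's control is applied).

0 2 4.000 0.000
1 2 -0.500 3.000
2 -3 -5.200 0.225
3 -3 0.291 -3.855
4 -3 -6.479 -0.553
5 -3 0.733 -4.969
6 -3 -7.453 -0.444
7 -3 1.591 -5.678
8 -3 -8.511 0.058

(exact arithmetic carried between steps; '≈' marks a value shown rounded to 6 d.p. or computed from one; I and e_prev carry over from the previous line; the table rounds u and y to 3 d.p., halves away from zero)
n=0: y=0, sp=2, e=sp−y=2; I=2, D=e−e_prev=2; u=3/4·2+1·2+1/4·2=4; next y=1/5·0+3/4·4=3
n=1: y=3, sp=2, e=sp−y=-1; I=1, D=e−e_prev=-3; u=3/4·(-1)+1·1+1/4·(-3)=-0.5; next y=1/5·3+3/4·(-0.5)=0.225
n=2: y=0.225, sp=-3, e=sp−y=-3.225; I=-2.225, D=e−e_prev=-2.225; u=3/4·(-3.225)+1·(-2.225)+1/4·(-2.225)=-5.2; next y=1/5·0.225+3/4·(-5.2)=-3.855
n=3: y=-3.855, sp=-3, e=sp−y=0.855; I=-1.37, D=e−e_prev=4.08; u=3/4·0.855+1·(-1.37)+1/4·4.08=0.29125; next y=1/5·(-3.855)+3/4·0.29125≈-0.552563
n=4: y≈-0.552563, sp=-3, e=sp−y≈-2.447438; I≈-3.817438, D=e−e_prev≈-3.302438; u=3/4·(-2.447438)+1·(-3.817438)+1/4·(-3.302438)≈-6.478625; next y=1/5·(-0.552563)+3/4·(-6.478625)≈-4.969481
n=5: y≈-4.969481, sp=-3, e=sp−y≈1.969481; I≈-1.847956, D=e−e_prev≈4.416919; u=3/4·1.969481+1·(-1.847956)+1/4·4.416919≈0.733384; next y=1/5·(-4.969481)+3/4·0.733384≈-0.443858
n=6: y≈-0.443858, sp=-3, e=sp−y≈-2.556142; I≈-4.404098, D=e−e_prev≈-4.525623; u=3/4·(-2.556142)+1·(-4.404098)+1/4·(-4.525623)≈-7.452611; next y=1/5·(-0.443858)+3/4·(-7.452611)≈-5.678230
n=7: y≈-5.678230, sp=-3, e=sp−y≈2.678230; I≈-1.725869, D=e−e_prev≈5.234372; u=3/4·2.678230+1·(-1.725869)+1/4·5.234372≈1.591396; next y=1/5·(-5.678230)+3/4·1.591396≈0.057901
n=8: y≈0.057901, sp=-3, e=sp−y≈-3.057901; I≈-4.783770, D=e−e_prev≈-5.736131; u=3/4·(-3.057901)+1·(-4.783770)+1/4·(-5.736131)≈-8.511229; next y=1/5·0.057901+3/4·(-8.511229)≈-6.371841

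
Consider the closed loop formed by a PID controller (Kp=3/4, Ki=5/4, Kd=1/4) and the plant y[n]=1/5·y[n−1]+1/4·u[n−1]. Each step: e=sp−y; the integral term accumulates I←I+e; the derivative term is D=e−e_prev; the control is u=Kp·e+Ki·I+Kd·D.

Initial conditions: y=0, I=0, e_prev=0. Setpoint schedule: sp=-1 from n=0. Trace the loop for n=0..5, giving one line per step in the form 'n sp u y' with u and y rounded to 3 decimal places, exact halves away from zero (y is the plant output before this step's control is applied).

(exact arithmetic carried between steps; '≈' marks a value shown rounded to 6 d.p. or computed from one; I and e_prev carry over from the previous line; the table rounds u and y to 3 d.p., halves away from zero)
n=0: y=0, sp=-1, e=sp−y=-1; I=-1, D=e−e_prev=-1; u=3/4·(-1)+5/4·(-1)+1/4·(-1)=-2.25; next y=1/5·0+1/4·(-2.25)=-0.5625
n=1: y=-0.5625, sp=-1, e=sp−y=-0.4375; I=-1.4375, D=e−e_prev=0.5625; u=3/4·(-0.4375)+5/4·(-1.4375)+1/4·0.5625=-1.984375; next y=1/5·(-0.5625)+1/4·(-1.984375)≈-0.608594
n=2: y≈-0.608594, sp=-1, e=sp−y≈-0.391406; I≈-1.828906, D=e−e_prev≈0.046094; u=3/4·(-0.391406)+5/4·(-1.828906)+1/4·0.046094≈-2.568164; next y=1/5·(-0.608594)+1/4·(-2.568164)≈-0.763760
n=3: y≈-0.763760, sp=-1, e=sp−y≈-0.236240; I≈-2.065146, D=e−e_prev≈0.155166; u=3/4·(-0.236240)+5/4·(-2.065146)+1/4·0.155166≈-2.719822; next y=1/5·(-0.763760)+1/4·(-2.719822)≈-0.832707
n=4: y≈-0.832707, sp=-1, e=sp−y≈-0.167293; I≈-2.232439, D=e−e_prev≈0.068948; u=3/4·(-0.167293)+5/4·(-2.232439)+1/4·0.068948≈-2.898781; next y=1/5·(-0.832707)+1/4·(-2.898781)≈-0.891237
n=5: y≈-0.891237, sp=-1, e=sp−y≈-0.108763; I≈-2.341202, D=e−e_prev≈0.058529; u=3/4·(-0.108763)+5/4·(-2.341202)+1/4·0.058529≈-2.993443; next y=1/5·(-0.891237)+1/4·(-2.993443)≈-0.926608

0 -1 -2.250 0.000
1 -1 -1.984 -0.563
2 -1 -2.568 -0.609
3 -1 -2.720 -0.764
4 -1 -2.899 -0.833
5 -1 -2.993 -0.891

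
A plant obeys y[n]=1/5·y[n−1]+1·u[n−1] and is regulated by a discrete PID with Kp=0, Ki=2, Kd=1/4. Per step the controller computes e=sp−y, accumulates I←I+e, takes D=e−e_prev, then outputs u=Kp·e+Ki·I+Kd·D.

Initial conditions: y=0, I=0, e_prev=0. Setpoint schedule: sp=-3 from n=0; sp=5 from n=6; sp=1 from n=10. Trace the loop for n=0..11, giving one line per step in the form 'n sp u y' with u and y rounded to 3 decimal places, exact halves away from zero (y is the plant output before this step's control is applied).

(exact arithmetic carried between steps; '≈' marks a value shown rounded to 6 d.p. or computed from one; I and e_prev carry over from the previous line; the table rounds u and y to 3 d.p., halves away from zero)
n=0: y=0, sp=-3, e=sp−y=-3; I=-3, D=e−e_prev=-3; u=0·(-3)+2·(-3)+1/4·(-3)=-6.75; next y=1/5·0+1·(-6.75)=-6.75
n=1: y=-6.75, sp=-3, e=sp−y=3.75; I=0.75, D=e−e_prev=6.75; u=0·3.75+2·0.75+1/4·6.75=3.1875; next y=1/5·(-6.75)+1·3.1875=1.8375
n=2: y=1.8375, sp=-3, e=sp−y=-4.8375; I=-4.0875, D=e−e_prev=-8.5875; u=0·(-4.8375)+2·(-4.0875)+1/4·(-8.5875)=-10.321875; next y=1/5·1.8375+1·(-10.321875)=-9.954375
n=3: y=-9.954375, sp=-3, e=sp−y=6.954375; I=2.866875, D=e−e_prev=11.791875; u=0·6.954375+2·2.866875+1/4·11.791875≈8.681719; next y=1/5·(-9.954375)+1·8.681719≈6.690844
n=4: y≈6.690844, sp=-3, e=sp−y≈-9.690844; I≈-6.823969, D=e−e_prev≈-16.645219; u=0·(-9.690844)+2·(-6.823969)+1/4·(-16.645219)≈-17.809242; next y=1/5·6.690844+1·(-17.809242)≈-16.471073
n=5: y≈-16.471073, sp=-3, e=sp−y≈13.471073; I≈6.647105, D=e−e_prev≈23.161917; u=0·13.471073+2·6.647105+1/4·23.161917≈19.084689; next y=1/5·(-16.471073)+1·19.084689≈15.790474
n=6: y≈15.790474, sp=5, e=sp−y≈-10.790474; I≈-4.143369, D=e−e_prev≈-24.261547; u=0·(-10.790474)+2·(-4.143369)+1/4·(-24.261547)≈-14.352125; next y=1/5·15.790474+1·(-14.352125)≈-11.194031
n=7: y≈-11.194031, sp=5, e=sp−y≈16.194031; I≈12.050661, D=e−e_prev≈26.984505; u=0·16.194031+2·12.050661+1/4·26.984505≈30.847449; next y=1/5·(-11.194031)+1·30.847449≈28.608643
n=8: y≈28.608643, sp=5, e=sp−y≈-23.608643; I≈-11.557981, D=e−e_prev≈-39.802673; u=0·(-23.608643)+2·(-11.557981)+1/4·(-39.802673)≈-33.066631; next y=1/5·28.608643+1·(-33.066631)≈-27.344903
n=9: y≈-27.344903, sp=5, e=sp−y≈32.344903; I≈20.786921, D=e−e_prev≈55.953545; u=0·32.344903+2·20.786921+1/4·55.953545≈55.562229; next y=1/5·(-27.344903)+1·55.562229≈50.093248
n=10: y≈50.093248, sp=1, e=sp−y≈-49.093248; I≈-28.306327, D=e−e_prev≈-81.438151; u=0·(-49.093248)+2·(-28.306327)+1/4·(-81.438151)≈-76.972192; next y=1/5·50.093248+1·(-76.972192)≈-66.953542
n=11: y≈-66.953542, sp=1, e=sp−y≈67.953542; I≈39.647215, D=e−e_prev≈117.046790; u=0·67.953542+2·39.647215+1/4·117.046790≈108.556128; next y=1/5·(-66.953542)+1·108.556128≈95.165419

0 -3 -6.750 0.000
1 -3 3.188 -6.750
2 -3 -10.322 1.838
3 -3 8.682 -9.954
4 -3 -17.809 6.691
5 -3 19.085 -16.471
6 5 -14.352 15.790
7 5 30.847 -11.194
8 5 -33.067 28.609
9 5 55.562 -27.345
10 1 -76.972 50.093
11 1 108.556 -66.954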